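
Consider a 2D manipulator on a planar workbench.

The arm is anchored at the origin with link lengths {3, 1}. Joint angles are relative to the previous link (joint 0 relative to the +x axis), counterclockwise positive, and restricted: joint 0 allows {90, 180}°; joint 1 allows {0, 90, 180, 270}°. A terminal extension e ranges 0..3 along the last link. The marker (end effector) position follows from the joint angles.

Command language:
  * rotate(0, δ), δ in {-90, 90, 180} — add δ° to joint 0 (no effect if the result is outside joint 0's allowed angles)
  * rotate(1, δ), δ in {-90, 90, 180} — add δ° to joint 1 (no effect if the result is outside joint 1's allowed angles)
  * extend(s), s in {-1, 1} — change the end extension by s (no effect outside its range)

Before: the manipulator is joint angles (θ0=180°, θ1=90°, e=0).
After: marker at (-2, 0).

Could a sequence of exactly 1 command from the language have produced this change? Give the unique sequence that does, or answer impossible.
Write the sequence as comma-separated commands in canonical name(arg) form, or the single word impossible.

t0: joint angles (θ0=180°, θ1=90°, e=0)
t=1 rotate(1, 90) ⇒ joint angles (θ0=180°, θ1=180°, e=0)
no other 1-command option fits: unique.

rotate(1, 90)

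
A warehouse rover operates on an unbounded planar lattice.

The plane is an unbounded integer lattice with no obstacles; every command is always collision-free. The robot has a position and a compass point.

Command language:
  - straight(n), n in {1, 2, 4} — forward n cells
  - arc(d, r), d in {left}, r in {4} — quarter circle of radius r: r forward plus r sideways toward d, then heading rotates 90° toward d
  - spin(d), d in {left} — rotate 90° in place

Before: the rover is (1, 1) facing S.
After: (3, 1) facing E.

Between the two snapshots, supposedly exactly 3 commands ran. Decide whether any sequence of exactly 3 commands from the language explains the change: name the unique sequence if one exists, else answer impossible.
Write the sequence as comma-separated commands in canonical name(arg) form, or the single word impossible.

spin(left), straight(1), straight(1)

key: order matters: swapping spin(left) and straight(1) lands elsewhere
begin: (1, 1) facing S
[1] after spin(left): (1, 1) facing E
[2] after straight(1): (2, 1) facing E
[3] after straight(1): (3, 1) facing E
no other 3-command option fits: unique.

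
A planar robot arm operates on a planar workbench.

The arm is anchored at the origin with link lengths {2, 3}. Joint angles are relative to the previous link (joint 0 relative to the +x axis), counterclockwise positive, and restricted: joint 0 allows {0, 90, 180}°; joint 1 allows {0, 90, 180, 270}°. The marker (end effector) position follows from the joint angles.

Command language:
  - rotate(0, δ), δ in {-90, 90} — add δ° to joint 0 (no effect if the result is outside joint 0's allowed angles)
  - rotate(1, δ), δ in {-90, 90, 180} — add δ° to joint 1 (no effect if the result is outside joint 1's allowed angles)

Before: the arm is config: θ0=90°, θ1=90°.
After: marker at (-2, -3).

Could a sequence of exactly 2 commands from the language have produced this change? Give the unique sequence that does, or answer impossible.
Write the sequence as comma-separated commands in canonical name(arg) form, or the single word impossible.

rotate(0, 90), rotate(0, 90)

start: config: θ0=90°, θ1=90°
step 1 (rotate(0, 90)): config: θ0=180°, θ1=90°
step 2 (rotate(0, 90)): config: θ0=180°, θ1=90°
no other 2-command option fits: unique.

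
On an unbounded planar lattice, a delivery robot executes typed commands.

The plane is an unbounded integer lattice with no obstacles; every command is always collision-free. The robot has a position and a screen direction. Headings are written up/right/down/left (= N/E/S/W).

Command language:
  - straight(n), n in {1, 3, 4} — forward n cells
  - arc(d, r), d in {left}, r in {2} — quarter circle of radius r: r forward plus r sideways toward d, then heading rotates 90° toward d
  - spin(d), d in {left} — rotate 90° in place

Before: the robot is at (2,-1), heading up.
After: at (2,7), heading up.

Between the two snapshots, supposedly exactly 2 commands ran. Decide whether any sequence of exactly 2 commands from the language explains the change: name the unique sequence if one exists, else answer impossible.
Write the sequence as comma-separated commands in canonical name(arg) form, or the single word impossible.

key: still facing N at the end — nothing in the sequence rotates
start: at (2,-1), heading up
1. straight(4) → at (2,3), heading up
2. straight(4) → at (2,7), heading up
uniquely the one of 25 2-step routes that fits.

straight(4), straight(4)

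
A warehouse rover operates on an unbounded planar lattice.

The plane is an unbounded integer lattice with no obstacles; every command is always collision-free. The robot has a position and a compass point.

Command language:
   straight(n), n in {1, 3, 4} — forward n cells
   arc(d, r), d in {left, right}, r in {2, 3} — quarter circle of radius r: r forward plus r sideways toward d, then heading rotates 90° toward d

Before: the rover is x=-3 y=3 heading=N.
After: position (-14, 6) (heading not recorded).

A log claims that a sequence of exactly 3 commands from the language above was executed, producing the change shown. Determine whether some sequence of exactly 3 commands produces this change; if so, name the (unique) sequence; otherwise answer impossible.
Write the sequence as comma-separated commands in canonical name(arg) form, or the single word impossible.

key: order matters: swapping arc(left, 3) and straight(4) lands elsewhere
initial: x=-3 y=3 heading=N
step 1 (arc(left, 3)): x=-6 y=6 heading=W
step 2 (straight(4)): x=-10 y=6 heading=W
step 3 (straight(4)): x=-14 y=6 heading=W
no rival 3-sequence matches.

arc(left, 3), straight(4), straight(4)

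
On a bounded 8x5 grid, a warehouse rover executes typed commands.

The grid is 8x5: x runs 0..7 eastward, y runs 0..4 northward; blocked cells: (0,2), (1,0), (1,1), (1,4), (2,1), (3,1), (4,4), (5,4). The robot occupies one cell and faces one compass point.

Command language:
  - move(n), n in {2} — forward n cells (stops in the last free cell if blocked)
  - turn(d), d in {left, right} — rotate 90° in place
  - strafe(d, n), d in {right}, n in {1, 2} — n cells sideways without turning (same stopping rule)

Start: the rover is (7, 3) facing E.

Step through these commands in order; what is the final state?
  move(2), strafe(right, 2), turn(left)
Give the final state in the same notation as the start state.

initial: (7, 3) facing E
1. move(2) → (7, 3) facing E
2. strafe(right, 2) → (7, 1) facing E
3. turn(left) → (7, 1) facing N

(7, 1) facing N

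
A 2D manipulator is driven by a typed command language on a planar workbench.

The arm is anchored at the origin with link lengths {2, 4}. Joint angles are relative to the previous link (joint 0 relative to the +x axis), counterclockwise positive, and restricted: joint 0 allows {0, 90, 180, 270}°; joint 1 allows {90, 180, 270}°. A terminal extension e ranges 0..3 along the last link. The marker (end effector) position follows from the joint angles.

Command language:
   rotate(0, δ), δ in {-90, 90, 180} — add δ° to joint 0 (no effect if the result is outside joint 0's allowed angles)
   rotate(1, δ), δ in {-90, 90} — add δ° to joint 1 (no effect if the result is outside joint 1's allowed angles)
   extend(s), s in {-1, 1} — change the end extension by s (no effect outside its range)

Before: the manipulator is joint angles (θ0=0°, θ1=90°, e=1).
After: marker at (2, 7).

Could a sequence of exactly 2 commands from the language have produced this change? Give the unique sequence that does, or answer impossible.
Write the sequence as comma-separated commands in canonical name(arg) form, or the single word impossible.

extend(1), extend(1)

initial: joint angles (θ0=0°, θ1=90°, e=1)
[1] after extend(1): joint angles (θ0=0°, θ1=90°, e=2)
[2] after extend(1): joint angles (θ0=0°, θ1=90°, e=3)
no other 2-command option fits: unique.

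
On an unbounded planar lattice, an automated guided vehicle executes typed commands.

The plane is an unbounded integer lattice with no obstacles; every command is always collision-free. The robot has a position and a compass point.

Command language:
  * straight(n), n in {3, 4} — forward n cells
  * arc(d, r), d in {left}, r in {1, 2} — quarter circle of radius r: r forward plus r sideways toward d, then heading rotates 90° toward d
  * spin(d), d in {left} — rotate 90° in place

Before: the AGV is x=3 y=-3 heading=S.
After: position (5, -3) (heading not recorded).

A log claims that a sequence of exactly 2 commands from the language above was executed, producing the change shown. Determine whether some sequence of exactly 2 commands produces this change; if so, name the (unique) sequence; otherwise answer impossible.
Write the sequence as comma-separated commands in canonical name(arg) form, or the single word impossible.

arc(left, 1), arc(left, 1)

begin: x=3 y=-3 heading=S
1. arc(left, 1) → x=4 y=-4 heading=E
2. arc(left, 1) → x=5 y=-3 heading=N
no rival 2-sequence matches.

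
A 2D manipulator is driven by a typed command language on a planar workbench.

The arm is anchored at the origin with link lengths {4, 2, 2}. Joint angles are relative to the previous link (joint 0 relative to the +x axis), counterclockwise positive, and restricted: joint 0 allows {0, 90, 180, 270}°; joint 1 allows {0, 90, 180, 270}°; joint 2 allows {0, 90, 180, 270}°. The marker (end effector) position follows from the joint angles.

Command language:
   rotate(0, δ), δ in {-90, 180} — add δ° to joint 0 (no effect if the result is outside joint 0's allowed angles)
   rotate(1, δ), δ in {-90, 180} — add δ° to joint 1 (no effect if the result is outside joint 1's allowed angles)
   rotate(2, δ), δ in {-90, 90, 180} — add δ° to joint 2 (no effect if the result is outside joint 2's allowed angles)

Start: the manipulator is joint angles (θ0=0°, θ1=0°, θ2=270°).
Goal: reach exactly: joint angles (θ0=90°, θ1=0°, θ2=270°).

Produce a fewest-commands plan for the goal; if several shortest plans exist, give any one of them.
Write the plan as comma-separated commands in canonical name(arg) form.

start: joint angles (θ0=0°, θ1=0°, θ2=270°)
step 1 (rotate(0, -90)): joint angles (θ0=270°, θ1=0°, θ2=270°)
step 2 (rotate(0, 180)): joint angles (θ0=90°, θ1=0°, θ2=270°)
no 1-step plan works, so 2 is optimal.

rotate(0, -90), rotate(0, 180)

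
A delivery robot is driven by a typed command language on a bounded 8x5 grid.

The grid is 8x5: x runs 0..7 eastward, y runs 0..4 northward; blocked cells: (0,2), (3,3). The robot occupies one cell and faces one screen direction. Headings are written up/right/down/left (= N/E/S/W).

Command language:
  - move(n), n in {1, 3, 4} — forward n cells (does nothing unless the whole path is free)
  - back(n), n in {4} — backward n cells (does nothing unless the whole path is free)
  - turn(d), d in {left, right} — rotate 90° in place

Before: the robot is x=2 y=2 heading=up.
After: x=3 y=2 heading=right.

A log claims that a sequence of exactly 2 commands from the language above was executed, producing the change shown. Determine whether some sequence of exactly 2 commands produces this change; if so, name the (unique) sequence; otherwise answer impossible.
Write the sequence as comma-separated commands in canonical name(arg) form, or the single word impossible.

turn(right), move(1)

key: cell and facing (now E) both changed — the 2 commands mix motion and turning
t0: x=2 y=2 heading=up
1. turn(right) → x=2 y=2 heading=right
2. move(1) → x=3 y=2 heading=right
uniquely the one of 36 2-step routes that fits.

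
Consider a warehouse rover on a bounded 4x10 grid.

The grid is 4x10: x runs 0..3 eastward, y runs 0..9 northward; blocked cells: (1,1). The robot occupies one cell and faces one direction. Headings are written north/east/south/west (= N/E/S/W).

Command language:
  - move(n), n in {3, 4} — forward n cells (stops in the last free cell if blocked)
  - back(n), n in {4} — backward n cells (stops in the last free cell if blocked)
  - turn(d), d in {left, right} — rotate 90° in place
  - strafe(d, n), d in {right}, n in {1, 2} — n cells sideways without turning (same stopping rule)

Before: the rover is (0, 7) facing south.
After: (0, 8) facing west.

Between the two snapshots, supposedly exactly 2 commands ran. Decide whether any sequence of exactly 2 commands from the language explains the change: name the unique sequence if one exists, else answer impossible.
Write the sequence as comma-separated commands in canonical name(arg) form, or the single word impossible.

turn(right), strafe(right, 1)

key: running strafe(right, 1) before turn(right) would end elsewhere — order is forced
start: (0, 7) facing south
t=1 turn(right) ⇒ (0, 7) facing west
t=2 strafe(right, 1) ⇒ (0, 8) facing west
all 49 alternatives checked — unique.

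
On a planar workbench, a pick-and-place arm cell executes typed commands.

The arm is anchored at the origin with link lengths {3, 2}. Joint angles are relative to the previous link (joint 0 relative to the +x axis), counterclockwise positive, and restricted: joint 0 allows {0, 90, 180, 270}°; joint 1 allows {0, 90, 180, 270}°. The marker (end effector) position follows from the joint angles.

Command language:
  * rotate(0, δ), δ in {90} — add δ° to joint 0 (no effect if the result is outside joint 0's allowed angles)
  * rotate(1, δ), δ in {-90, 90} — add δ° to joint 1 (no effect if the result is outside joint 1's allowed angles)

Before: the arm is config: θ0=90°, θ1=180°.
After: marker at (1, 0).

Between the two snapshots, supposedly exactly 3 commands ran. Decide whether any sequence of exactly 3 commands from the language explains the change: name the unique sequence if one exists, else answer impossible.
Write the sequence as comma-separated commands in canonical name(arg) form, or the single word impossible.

begin: config: θ0=90°, θ1=180°
1. rotate(0, 90) → config: θ0=180°, θ1=180°
2. rotate(0, 90) → config: θ0=270°, θ1=180°
3. rotate(0, 90) → config: θ0=0°, θ1=180°
no other 3-command option fits: unique.

rotate(0, 90), rotate(0, 90), rotate(0, 90)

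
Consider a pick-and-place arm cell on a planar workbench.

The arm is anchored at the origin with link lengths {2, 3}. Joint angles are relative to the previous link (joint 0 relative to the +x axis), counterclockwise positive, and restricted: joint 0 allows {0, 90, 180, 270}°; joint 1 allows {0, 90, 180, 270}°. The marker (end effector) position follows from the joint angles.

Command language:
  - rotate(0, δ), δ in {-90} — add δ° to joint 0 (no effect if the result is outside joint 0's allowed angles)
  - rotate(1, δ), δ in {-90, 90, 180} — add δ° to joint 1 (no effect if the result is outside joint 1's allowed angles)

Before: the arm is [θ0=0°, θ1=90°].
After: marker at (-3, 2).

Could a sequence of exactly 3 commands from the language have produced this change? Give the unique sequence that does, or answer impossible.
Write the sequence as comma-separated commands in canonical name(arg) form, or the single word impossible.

rotate(0, -90), rotate(0, -90), rotate(0, -90)

t0: [θ0=0°, θ1=90°]
t=1 rotate(0, -90) ⇒ [θ0=270°, θ1=90°]
t=2 rotate(0, -90) ⇒ [θ0=180°, θ1=90°]
t=3 rotate(0, -90) ⇒ [θ0=90°, θ1=90°]
all 64 alternatives checked — unique.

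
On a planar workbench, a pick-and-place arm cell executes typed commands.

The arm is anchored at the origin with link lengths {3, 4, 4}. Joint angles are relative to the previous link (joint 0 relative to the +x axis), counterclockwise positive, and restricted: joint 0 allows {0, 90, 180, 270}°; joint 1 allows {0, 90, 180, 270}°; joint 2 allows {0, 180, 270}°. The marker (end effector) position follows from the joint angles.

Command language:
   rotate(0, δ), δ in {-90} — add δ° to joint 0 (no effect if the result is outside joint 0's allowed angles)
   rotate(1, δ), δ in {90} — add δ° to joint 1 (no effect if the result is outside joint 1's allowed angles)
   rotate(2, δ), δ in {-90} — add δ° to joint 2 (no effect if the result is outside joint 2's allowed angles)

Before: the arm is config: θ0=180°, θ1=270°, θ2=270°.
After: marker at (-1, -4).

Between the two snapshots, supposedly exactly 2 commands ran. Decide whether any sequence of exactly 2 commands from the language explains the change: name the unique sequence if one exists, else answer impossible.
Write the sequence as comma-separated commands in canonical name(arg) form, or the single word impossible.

rotate(0, -90), rotate(0, -90)

begin: config: θ0=180°, θ1=270°, θ2=270°
t=1 rotate(0, -90) ⇒ config: θ0=90°, θ1=270°, θ2=270°
t=2 rotate(0, -90) ⇒ config: θ0=0°, θ1=270°, θ2=270°
no other 2-command option fits: unique.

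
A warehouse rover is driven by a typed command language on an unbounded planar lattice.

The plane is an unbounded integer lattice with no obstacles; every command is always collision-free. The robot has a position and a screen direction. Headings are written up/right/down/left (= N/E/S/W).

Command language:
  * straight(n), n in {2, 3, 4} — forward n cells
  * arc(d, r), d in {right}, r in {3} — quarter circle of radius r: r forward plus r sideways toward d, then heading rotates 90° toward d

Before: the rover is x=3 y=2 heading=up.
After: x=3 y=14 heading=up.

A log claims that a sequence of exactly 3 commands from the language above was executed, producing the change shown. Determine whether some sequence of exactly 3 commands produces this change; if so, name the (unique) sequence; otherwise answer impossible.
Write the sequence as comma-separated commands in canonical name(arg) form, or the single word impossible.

straight(4), straight(4), straight(4)

key: still facing N at the end — nothing in the sequence rotates
initial: x=3 y=2 heading=up
1. straight(4) → x=3 y=6 heading=up
2. straight(4) → x=3 y=10 heading=up
3. straight(4) → x=3 y=14 heading=up
no rival 3-sequence matches.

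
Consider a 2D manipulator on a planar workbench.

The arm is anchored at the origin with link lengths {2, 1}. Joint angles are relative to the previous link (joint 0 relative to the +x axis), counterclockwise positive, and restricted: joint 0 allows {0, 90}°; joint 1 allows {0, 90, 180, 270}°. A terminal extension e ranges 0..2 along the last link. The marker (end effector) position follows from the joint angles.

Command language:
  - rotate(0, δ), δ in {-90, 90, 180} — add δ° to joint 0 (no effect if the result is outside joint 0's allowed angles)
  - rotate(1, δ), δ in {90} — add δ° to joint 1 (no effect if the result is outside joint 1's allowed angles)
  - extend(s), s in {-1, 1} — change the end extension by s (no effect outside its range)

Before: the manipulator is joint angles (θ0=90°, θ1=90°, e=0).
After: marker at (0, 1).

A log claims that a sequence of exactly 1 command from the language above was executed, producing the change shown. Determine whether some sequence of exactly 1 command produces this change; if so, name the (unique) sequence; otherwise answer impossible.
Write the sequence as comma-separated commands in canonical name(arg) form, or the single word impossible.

initial: joint angles (θ0=90°, θ1=90°, e=0)
1. rotate(1, 90) → joint angles (θ0=90°, θ1=180°, e=0)
no other 1-command option fits: unique.

rotate(1, 90)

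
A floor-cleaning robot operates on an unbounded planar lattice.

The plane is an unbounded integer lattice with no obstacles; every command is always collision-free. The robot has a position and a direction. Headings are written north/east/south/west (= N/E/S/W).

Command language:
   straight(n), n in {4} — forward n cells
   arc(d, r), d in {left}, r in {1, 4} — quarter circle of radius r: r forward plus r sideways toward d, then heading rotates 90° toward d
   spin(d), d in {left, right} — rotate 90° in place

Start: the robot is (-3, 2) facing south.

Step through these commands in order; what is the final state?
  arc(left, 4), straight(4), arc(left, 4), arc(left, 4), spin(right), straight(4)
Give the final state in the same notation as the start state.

from: (-3, 2) facing south
1. arc(left, 4) → (1, -2) facing east
2. straight(4) → (5, -2) facing east
3. arc(left, 4) → (9, 2) facing north
4. arc(left, 4) → (5, 6) facing west
5. spin(right) → (5, 6) facing north
6. straight(4) → (5, 10) facing north

(5, 10) facing north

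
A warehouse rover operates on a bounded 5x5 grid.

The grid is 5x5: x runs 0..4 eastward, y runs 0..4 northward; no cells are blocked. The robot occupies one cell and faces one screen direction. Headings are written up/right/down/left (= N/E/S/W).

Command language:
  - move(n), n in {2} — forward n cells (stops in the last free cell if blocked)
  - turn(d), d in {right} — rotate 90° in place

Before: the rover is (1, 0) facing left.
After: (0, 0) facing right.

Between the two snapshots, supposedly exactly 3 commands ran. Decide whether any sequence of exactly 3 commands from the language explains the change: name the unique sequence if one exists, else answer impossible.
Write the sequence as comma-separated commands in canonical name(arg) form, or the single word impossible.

key: running turn(right) before move(2) would end elsewhere — order is forced
start: (1, 0) facing left
[1] after move(2): (0, 0) facing left
[2] after turn(right): (0, 0) facing up
[3] after turn(right): (0, 0) facing right
no other 3-command option fits: unique.

move(2), turn(right), turn(right)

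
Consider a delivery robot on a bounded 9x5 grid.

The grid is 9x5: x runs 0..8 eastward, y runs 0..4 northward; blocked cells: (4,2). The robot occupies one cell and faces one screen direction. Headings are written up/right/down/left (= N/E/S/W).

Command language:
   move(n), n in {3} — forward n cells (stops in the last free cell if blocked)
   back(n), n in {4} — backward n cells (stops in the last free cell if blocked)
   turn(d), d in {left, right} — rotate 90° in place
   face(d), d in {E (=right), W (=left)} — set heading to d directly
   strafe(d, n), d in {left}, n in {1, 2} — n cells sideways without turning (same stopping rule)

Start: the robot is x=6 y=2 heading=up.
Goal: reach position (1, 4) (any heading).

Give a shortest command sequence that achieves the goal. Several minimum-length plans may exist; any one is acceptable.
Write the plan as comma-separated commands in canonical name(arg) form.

turn(right), back(4), strafe(left, 2), back(4)

initial: x=6 y=2 heading=up
t=1 turn(right) ⇒ x=6 y=2 heading=right
t=2 back(4) ⇒ x=5 y=2 heading=right
t=3 strafe(left, 2) ⇒ x=5 y=4 heading=right
t=4 back(4) ⇒ x=1 y=4 heading=right
minimal: 4 command(s), checked below 4.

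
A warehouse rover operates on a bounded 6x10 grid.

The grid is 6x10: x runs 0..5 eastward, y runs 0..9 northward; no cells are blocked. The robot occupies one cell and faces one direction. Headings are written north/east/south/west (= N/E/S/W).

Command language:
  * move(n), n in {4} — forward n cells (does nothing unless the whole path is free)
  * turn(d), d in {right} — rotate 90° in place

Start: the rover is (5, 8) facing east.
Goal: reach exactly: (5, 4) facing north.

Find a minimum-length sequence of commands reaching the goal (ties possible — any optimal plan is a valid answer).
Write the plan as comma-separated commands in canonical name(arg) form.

turn(right), move(4), turn(right), turn(right)

begin: (5, 8) facing east
1. turn(right) → (5, 8) facing south
2. move(4) → (5, 4) facing south
3. turn(right) → (5, 4) facing west
4. turn(right) → (5, 4) facing north
no 3-step plan works, so 4 is optimal.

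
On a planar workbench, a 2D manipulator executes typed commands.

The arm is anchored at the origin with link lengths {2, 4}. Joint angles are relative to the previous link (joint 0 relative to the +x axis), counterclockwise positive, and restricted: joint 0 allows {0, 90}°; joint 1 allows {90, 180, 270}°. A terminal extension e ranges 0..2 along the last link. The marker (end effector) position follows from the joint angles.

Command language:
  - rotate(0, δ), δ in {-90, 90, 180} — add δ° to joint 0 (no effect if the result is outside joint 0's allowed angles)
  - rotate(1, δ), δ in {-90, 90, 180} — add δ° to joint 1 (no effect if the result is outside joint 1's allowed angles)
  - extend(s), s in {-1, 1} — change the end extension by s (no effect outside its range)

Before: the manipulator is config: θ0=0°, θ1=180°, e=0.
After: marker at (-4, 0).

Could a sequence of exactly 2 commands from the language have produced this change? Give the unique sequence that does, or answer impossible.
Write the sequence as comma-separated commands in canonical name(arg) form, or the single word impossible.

initial: config: θ0=0°, θ1=180°, e=0
1. extend(1) → config: θ0=0°, θ1=180°, e=1
2. extend(1) → config: θ0=0°, θ1=180°, e=2
no rival 2-sequence matches.

extend(1), extend(1)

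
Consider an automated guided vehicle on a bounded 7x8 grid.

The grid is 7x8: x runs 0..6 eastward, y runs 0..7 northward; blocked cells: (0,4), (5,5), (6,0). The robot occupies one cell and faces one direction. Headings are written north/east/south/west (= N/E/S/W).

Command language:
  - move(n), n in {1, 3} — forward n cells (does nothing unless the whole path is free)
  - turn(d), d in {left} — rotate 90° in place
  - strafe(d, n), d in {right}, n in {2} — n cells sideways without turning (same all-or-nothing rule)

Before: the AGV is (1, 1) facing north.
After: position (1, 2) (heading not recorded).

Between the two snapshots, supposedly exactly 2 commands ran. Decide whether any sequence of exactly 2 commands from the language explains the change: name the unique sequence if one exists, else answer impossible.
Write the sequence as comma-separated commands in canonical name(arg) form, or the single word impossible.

key: running turn(left) before move(1) would end elsewhere — order is forced
from: (1, 1) facing north
step 1 (move(1)): (1, 2) facing north
step 2 (turn(left)): (1, 2) facing west
no rival 2-sequence matches.

move(1), turn(left)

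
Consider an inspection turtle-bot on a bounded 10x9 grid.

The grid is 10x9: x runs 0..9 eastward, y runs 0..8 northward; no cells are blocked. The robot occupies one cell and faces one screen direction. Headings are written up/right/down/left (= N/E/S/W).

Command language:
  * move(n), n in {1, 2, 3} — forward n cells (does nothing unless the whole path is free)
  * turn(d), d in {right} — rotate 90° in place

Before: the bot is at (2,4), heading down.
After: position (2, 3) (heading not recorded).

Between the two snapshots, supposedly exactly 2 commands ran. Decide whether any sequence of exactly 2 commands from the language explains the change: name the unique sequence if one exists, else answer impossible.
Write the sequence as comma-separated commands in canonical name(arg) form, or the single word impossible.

key: order matters: swapping move(1) and turn(right) lands elsewhere
initial: at (2,4), heading down
[1] after move(1): at (2,3), heading down
[2] after turn(right): at (2,3), heading left
all 16 alternatives checked — unique.

move(1), turn(right)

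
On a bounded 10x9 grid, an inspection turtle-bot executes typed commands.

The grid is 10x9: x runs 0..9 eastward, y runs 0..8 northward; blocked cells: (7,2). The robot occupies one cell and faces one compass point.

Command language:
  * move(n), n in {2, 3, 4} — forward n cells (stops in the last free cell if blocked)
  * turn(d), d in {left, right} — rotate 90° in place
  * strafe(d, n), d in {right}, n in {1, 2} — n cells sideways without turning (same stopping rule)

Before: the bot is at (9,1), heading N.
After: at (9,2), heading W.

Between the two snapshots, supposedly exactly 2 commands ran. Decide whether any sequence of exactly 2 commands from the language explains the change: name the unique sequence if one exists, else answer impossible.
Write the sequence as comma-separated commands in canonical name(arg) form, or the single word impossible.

key: cell and facing (now W) both changed — the 2 commands mix motion and turning
initial: at (9,1), heading N
[1] after turn(left): at (9,1), heading W
[2] after strafe(right, 1): at (9,2), heading W
uniquely the one of 49 2-step routes that fits.

turn(left), strafe(right, 1)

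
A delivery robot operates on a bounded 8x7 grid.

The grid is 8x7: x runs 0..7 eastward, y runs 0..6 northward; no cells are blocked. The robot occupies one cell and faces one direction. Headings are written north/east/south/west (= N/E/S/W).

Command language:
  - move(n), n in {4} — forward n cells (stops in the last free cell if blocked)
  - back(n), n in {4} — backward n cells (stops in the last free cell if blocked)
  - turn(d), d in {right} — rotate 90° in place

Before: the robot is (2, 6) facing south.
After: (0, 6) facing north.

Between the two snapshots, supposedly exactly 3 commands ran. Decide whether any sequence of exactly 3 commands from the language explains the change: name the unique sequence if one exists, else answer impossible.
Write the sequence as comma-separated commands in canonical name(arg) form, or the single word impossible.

key: move(4) runs into the grid edge before its full distance
t0: (2, 6) facing south
[1] after turn(right): (2, 6) facing west
[2] after move(4): (0, 6) facing west
[3] after turn(right): (0, 6) facing north
uniquely the one of 27 3-step routes that fits.

turn(right), move(4), turn(right)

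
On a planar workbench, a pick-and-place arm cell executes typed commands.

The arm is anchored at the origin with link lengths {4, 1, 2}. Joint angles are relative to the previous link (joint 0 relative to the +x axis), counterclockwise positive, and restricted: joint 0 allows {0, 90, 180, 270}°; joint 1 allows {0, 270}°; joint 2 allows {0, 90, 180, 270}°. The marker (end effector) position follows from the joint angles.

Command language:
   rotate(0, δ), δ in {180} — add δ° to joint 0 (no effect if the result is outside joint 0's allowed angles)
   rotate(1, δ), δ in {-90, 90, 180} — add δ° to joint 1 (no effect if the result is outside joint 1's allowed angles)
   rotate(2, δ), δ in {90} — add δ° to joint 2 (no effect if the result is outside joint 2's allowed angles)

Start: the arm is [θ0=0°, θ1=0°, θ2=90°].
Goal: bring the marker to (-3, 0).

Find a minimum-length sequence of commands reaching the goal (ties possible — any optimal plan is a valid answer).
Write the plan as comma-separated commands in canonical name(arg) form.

rotate(0, 180), rotate(2, 90)

initial: [θ0=0°, θ1=0°, θ2=90°]
1. rotate(0, 180) → [θ0=180°, θ1=0°, θ2=90°]
2. rotate(2, 90) → [θ0=180°, θ1=0°, θ2=180°]
shorter routes all fall short; 2 is best.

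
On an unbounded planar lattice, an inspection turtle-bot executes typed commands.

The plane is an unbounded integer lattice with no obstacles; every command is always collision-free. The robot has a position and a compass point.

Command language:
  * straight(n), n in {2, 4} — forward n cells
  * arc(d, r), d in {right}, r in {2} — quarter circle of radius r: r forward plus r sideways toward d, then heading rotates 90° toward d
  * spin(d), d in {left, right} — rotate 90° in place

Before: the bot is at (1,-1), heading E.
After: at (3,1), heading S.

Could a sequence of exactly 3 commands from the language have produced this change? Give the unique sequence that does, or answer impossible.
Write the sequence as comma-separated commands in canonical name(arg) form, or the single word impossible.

spin(left), arc(right, 2), spin(right)

key: running spin(right) before spin(left) would end elsewhere — order is forced
start: at (1,-1), heading E
[1] after spin(left): at (1,-1), heading N
[2] after arc(right, 2): at (3,1), heading E
[3] after spin(right): at (3,1), heading S
no rival 3-sequence matches.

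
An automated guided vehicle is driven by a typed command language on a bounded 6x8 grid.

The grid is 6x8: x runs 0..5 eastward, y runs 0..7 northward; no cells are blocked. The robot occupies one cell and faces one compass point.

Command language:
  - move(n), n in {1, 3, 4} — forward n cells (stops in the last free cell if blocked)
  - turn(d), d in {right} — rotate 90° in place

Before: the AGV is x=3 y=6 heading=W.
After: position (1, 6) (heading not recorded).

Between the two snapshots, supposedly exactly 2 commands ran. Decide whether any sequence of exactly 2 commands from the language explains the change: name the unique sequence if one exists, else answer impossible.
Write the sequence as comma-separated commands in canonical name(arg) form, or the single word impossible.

move(1), move(1)

begin: x=3 y=6 heading=W
[1] after move(1): x=2 y=6 heading=W
[2] after move(1): x=1 y=6 heading=W
no other 2-command option fits: unique.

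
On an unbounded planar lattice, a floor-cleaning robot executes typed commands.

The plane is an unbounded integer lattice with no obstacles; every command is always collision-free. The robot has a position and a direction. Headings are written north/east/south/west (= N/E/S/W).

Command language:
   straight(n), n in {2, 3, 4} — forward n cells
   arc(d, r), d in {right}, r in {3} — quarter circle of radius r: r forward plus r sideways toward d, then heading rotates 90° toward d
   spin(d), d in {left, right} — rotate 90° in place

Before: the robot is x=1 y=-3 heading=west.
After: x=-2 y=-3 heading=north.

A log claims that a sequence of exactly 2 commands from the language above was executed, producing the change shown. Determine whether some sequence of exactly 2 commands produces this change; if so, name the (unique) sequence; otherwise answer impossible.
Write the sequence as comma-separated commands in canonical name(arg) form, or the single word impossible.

straight(3), spin(right)

key: cell and facing (now N) both changed — the 2 commands mix motion and turning
from: x=1 y=-3 heading=west
1. straight(3) → x=-2 y=-3 heading=west
2. spin(right) → x=-2 y=-3 heading=north
no rival 2-sequence matches.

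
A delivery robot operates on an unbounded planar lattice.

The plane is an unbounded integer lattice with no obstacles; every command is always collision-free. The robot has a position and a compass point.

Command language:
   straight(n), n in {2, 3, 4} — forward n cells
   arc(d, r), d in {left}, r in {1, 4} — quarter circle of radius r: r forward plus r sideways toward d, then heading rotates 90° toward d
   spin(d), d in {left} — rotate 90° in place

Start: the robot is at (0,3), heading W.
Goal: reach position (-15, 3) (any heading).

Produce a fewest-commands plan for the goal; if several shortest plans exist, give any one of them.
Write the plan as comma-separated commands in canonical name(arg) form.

t0: at (0,3), heading W
step 1 (straight(3)): at (-3,3), heading W
step 2 (straight(4)): at (-7,3), heading W
step 3 (straight(4)): at (-11,3), heading W
step 4 (straight(4)): at (-15,3), heading W
nothing shorter than 4 reaches the goal.

straight(3), straight(4), straight(4), straight(4)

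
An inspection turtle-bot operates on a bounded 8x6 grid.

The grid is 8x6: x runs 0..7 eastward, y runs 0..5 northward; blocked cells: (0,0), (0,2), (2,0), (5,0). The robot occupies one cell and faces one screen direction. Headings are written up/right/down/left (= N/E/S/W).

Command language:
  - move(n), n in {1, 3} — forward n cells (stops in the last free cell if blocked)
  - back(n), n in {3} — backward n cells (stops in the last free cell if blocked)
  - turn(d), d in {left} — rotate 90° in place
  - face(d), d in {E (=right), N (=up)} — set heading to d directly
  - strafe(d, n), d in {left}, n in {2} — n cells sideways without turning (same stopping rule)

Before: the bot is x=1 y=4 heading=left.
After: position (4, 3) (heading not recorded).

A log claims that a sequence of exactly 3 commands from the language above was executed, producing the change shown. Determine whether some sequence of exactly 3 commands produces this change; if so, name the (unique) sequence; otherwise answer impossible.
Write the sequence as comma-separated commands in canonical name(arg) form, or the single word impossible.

key: order matters: swapping back(3) and move(1) lands elsewhere
from: x=1 y=4 heading=left
step 1 (back(3)): x=4 y=4 heading=left
step 2 (turn(left)): x=4 y=4 heading=down
step 3 (move(1)): x=4 y=3 heading=down
all 343 alternatives checked — unique.

back(3), turn(left), move(1)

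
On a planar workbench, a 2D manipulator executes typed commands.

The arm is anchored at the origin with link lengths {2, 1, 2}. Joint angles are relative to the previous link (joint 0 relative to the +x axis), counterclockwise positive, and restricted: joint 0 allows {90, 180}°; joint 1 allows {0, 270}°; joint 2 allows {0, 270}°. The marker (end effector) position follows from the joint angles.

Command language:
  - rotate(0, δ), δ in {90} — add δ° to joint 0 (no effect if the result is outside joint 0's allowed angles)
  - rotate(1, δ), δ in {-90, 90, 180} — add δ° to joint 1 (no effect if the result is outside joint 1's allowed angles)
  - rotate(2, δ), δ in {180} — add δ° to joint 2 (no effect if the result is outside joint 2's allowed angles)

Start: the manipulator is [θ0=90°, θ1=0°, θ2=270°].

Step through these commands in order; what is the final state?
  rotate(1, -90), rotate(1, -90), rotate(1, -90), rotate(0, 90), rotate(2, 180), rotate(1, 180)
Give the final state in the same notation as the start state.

[θ0=180°, θ1=270°, θ2=270°]

from: [θ0=90°, θ1=0°, θ2=270°]
t=1 rotate(1, -90) ⇒ [θ0=90°, θ1=270°, θ2=270°]
t=2 rotate(1, -90) ⇒ [θ0=90°, θ1=270°, θ2=270°]
t=3 rotate(1, -90) ⇒ [θ0=90°, θ1=270°, θ2=270°]
t=4 rotate(0, 90) ⇒ [θ0=180°, θ1=270°, θ2=270°]
t=5 rotate(2, 180) ⇒ [θ0=180°, θ1=270°, θ2=270°]
t=6 rotate(1, 180) ⇒ [θ0=180°, θ1=270°, θ2=270°]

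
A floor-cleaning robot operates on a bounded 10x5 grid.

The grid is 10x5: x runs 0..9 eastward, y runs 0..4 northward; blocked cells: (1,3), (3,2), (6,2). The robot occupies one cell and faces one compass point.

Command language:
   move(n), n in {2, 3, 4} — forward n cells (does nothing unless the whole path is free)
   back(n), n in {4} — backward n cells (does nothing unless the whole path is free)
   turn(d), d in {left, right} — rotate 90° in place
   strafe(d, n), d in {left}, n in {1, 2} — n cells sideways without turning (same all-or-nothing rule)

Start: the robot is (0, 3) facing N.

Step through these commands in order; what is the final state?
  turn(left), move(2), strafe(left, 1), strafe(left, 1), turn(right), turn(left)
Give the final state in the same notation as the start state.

begin: (0, 3) facing N
[1] after turn(left): (0, 3) facing W
[2] after move(2): (0, 3) facing W
[3] after strafe(left, 1): (0, 2) facing W
[4] after strafe(left, 1): (0, 1) facing W
[5] after turn(right): (0, 1) facing N
[6] after turn(left): (0, 1) facing W

(0, 1) facing W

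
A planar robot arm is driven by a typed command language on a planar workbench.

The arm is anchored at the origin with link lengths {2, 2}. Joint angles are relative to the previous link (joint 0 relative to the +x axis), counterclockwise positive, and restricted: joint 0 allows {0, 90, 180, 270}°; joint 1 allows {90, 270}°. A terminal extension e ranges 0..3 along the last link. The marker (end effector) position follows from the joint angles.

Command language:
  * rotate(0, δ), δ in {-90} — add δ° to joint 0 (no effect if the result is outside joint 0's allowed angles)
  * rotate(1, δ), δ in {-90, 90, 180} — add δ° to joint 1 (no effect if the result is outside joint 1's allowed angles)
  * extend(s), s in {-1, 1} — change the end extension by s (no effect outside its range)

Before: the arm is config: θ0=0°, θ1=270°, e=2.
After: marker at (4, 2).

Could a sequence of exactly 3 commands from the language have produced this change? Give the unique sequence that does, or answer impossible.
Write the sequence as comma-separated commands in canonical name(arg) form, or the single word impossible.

from: config: θ0=0°, θ1=270°, e=2
t=1 rotate(0, -90) ⇒ config: θ0=270°, θ1=270°, e=2
t=2 rotate(0, -90) ⇒ config: θ0=180°, θ1=270°, e=2
t=3 rotate(0, -90) ⇒ config: θ0=90°, θ1=270°, e=2
uniquely the one of 216 3-step routes that fits.

rotate(0, -90), rotate(0, -90), rotate(0, -90)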